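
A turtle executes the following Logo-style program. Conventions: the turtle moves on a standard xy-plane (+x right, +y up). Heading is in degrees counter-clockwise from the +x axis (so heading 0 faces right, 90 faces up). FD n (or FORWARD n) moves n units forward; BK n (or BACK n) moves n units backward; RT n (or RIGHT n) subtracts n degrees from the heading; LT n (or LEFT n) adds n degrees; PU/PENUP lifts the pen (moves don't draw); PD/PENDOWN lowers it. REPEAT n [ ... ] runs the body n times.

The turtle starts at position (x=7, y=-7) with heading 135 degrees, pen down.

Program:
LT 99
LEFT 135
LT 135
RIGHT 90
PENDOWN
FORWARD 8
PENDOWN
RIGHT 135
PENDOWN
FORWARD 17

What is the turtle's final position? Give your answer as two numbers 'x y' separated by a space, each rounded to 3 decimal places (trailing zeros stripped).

Answer: 14.362 -17.319

Derivation:
Executing turtle program step by step:
Start: pos=(7,-7), heading=135, pen down
LT 99: heading 135 -> 234
LT 135: heading 234 -> 9
LT 135: heading 9 -> 144
RT 90: heading 144 -> 54
PD: pen down
FD 8: (7,-7) -> (11.702,-0.528) [heading=54, draw]
PD: pen down
RT 135: heading 54 -> 279
PD: pen down
FD 17: (11.702,-0.528) -> (14.362,-17.319) [heading=279, draw]
Final: pos=(14.362,-17.319), heading=279, 2 segment(s) drawn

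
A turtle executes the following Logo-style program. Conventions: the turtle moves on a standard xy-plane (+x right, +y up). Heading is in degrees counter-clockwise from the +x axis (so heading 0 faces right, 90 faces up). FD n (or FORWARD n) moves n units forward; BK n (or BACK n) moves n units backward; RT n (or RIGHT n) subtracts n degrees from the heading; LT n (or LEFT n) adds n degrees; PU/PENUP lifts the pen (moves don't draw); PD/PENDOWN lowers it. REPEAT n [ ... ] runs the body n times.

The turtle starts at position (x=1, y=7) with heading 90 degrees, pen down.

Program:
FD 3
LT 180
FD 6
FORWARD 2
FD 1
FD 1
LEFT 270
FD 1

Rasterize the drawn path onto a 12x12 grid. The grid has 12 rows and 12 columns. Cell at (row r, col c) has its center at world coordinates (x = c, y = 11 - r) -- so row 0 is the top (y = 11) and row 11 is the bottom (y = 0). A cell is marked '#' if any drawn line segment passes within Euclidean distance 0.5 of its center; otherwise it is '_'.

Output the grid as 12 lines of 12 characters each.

Segment 0: (1,7) -> (1,10)
Segment 1: (1,10) -> (1,4)
Segment 2: (1,4) -> (1,2)
Segment 3: (1,2) -> (1,1)
Segment 4: (1,1) -> (1,0)
Segment 5: (1,0) -> (-0,0)

Answer: ____________
_#__________
_#__________
_#__________
_#__________
_#__________
_#__________
_#__________
_#__________
_#__________
_#__________
##__________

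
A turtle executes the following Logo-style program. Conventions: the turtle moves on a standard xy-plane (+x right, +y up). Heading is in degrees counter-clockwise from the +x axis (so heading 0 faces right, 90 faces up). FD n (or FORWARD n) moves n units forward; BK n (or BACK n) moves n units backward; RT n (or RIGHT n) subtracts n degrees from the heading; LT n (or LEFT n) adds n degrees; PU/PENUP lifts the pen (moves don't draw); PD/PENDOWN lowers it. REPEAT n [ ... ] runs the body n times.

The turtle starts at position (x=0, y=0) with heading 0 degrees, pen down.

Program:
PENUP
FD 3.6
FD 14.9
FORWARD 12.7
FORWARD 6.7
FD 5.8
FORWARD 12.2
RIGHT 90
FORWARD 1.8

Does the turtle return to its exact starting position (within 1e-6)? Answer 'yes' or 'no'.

Executing turtle program step by step:
Start: pos=(0,0), heading=0, pen down
PU: pen up
FD 3.6: (0,0) -> (3.6,0) [heading=0, move]
FD 14.9: (3.6,0) -> (18.5,0) [heading=0, move]
FD 12.7: (18.5,0) -> (31.2,0) [heading=0, move]
FD 6.7: (31.2,0) -> (37.9,0) [heading=0, move]
FD 5.8: (37.9,0) -> (43.7,0) [heading=0, move]
FD 12.2: (43.7,0) -> (55.9,0) [heading=0, move]
RT 90: heading 0 -> 270
FD 1.8: (55.9,0) -> (55.9,-1.8) [heading=270, move]
Final: pos=(55.9,-1.8), heading=270, 0 segment(s) drawn

Start position: (0, 0)
Final position: (55.9, -1.8)
Distance = 55.929; >= 1e-6 -> NOT closed

Answer: no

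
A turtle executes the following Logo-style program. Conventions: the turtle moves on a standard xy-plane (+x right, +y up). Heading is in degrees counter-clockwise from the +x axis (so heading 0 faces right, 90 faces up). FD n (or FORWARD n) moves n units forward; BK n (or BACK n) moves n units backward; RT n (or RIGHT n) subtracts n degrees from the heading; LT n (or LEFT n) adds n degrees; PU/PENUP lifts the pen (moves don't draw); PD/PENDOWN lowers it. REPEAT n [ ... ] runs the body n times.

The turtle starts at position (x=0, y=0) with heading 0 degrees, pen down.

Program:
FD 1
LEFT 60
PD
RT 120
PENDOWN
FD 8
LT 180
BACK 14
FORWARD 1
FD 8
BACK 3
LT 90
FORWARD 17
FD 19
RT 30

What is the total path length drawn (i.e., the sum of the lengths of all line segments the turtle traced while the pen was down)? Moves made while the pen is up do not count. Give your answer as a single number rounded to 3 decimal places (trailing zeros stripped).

Answer: 71

Derivation:
Executing turtle program step by step:
Start: pos=(0,0), heading=0, pen down
FD 1: (0,0) -> (1,0) [heading=0, draw]
LT 60: heading 0 -> 60
PD: pen down
RT 120: heading 60 -> 300
PD: pen down
FD 8: (1,0) -> (5,-6.928) [heading=300, draw]
LT 180: heading 300 -> 120
BK 14: (5,-6.928) -> (12,-19.053) [heading=120, draw]
FD 1: (12,-19.053) -> (11.5,-18.187) [heading=120, draw]
FD 8: (11.5,-18.187) -> (7.5,-11.258) [heading=120, draw]
BK 3: (7.5,-11.258) -> (9,-13.856) [heading=120, draw]
LT 90: heading 120 -> 210
FD 17: (9,-13.856) -> (-5.722,-22.356) [heading=210, draw]
FD 19: (-5.722,-22.356) -> (-22.177,-31.856) [heading=210, draw]
RT 30: heading 210 -> 180
Final: pos=(-22.177,-31.856), heading=180, 8 segment(s) drawn

Segment lengths:
  seg 1: (0,0) -> (1,0), length = 1
  seg 2: (1,0) -> (5,-6.928), length = 8
  seg 3: (5,-6.928) -> (12,-19.053), length = 14
  seg 4: (12,-19.053) -> (11.5,-18.187), length = 1
  seg 5: (11.5,-18.187) -> (7.5,-11.258), length = 8
  seg 6: (7.5,-11.258) -> (9,-13.856), length = 3
  seg 7: (9,-13.856) -> (-5.722,-22.356), length = 17
  seg 8: (-5.722,-22.356) -> (-22.177,-31.856), length = 19
Total = 71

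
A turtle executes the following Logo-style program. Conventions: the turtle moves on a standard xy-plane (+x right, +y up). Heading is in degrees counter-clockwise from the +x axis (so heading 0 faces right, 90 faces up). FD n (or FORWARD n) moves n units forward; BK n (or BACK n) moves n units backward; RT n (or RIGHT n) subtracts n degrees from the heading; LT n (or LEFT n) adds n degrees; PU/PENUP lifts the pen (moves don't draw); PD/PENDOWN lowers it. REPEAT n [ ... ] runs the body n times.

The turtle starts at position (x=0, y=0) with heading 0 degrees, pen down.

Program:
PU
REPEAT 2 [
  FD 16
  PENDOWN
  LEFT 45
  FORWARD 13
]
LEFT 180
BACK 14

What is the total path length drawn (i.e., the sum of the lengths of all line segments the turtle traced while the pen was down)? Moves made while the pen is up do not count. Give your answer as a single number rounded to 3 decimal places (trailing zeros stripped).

Executing turtle program step by step:
Start: pos=(0,0), heading=0, pen down
PU: pen up
REPEAT 2 [
  -- iteration 1/2 --
  FD 16: (0,0) -> (16,0) [heading=0, move]
  PD: pen down
  LT 45: heading 0 -> 45
  FD 13: (16,0) -> (25.192,9.192) [heading=45, draw]
  -- iteration 2/2 --
  FD 16: (25.192,9.192) -> (36.506,20.506) [heading=45, draw]
  PD: pen down
  LT 45: heading 45 -> 90
  FD 13: (36.506,20.506) -> (36.506,33.506) [heading=90, draw]
]
LT 180: heading 90 -> 270
BK 14: (36.506,33.506) -> (36.506,47.506) [heading=270, draw]
Final: pos=(36.506,47.506), heading=270, 4 segment(s) drawn

Segment lengths:
  seg 1: (16,0) -> (25.192,9.192), length = 13
  seg 2: (25.192,9.192) -> (36.506,20.506), length = 16
  seg 3: (36.506,20.506) -> (36.506,33.506), length = 13
  seg 4: (36.506,33.506) -> (36.506,47.506), length = 14
Total = 56

Answer: 56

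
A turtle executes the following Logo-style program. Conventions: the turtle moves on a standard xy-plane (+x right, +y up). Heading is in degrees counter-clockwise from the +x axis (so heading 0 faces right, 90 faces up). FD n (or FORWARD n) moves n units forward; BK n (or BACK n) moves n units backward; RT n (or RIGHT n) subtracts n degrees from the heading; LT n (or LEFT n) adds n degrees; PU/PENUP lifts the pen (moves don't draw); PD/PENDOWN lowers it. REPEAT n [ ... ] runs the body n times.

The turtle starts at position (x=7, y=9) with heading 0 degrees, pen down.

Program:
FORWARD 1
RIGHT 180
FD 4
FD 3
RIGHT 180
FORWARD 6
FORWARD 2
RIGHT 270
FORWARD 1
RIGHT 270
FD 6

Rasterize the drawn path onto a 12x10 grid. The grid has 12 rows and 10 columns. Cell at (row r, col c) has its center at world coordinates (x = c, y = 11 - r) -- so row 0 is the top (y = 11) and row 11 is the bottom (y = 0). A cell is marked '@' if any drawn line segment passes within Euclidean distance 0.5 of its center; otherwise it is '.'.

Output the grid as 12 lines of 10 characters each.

Answer: ..........
...@@@@@@@
.@@@@@@@@@
..........
..........
..........
..........
..........
..........
..........
..........
..........

Derivation:
Segment 0: (7,9) -> (8,9)
Segment 1: (8,9) -> (4,9)
Segment 2: (4,9) -> (1,9)
Segment 3: (1,9) -> (7,9)
Segment 4: (7,9) -> (9,9)
Segment 5: (9,9) -> (9,10)
Segment 6: (9,10) -> (3,10)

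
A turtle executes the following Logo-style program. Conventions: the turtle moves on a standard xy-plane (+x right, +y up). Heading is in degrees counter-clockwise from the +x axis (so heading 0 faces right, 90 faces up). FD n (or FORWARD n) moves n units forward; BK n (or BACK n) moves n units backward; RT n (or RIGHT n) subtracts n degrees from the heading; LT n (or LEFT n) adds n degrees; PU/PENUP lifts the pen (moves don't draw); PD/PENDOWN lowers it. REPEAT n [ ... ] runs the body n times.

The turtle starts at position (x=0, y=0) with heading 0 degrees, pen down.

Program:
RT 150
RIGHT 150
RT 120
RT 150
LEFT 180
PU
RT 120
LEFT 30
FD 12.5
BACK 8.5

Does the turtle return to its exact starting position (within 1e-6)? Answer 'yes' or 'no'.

Executing turtle program step by step:
Start: pos=(0,0), heading=0, pen down
RT 150: heading 0 -> 210
RT 150: heading 210 -> 60
RT 120: heading 60 -> 300
RT 150: heading 300 -> 150
LT 180: heading 150 -> 330
PU: pen up
RT 120: heading 330 -> 210
LT 30: heading 210 -> 240
FD 12.5: (0,0) -> (-6.25,-10.825) [heading=240, move]
BK 8.5: (-6.25,-10.825) -> (-2,-3.464) [heading=240, move]
Final: pos=(-2,-3.464), heading=240, 0 segment(s) drawn

Start position: (0, 0)
Final position: (-2, -3.464)
Distance = 4; >= 1e-6 -> NOT closed

Answer: no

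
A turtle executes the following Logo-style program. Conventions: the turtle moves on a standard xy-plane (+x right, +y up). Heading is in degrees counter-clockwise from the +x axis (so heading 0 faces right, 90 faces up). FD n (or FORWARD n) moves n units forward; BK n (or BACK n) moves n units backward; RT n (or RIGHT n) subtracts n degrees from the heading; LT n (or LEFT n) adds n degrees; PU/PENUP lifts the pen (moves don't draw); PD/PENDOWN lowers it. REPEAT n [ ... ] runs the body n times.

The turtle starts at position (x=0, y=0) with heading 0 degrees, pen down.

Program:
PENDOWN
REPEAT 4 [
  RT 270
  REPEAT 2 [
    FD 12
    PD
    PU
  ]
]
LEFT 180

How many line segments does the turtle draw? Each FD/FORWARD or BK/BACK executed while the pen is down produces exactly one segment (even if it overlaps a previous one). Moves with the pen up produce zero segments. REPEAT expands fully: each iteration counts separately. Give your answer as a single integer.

Answer: 1

Derivation:
Executing turtle program step by step:
Start: pos=(0,0), heading=0, pen down
PD: pen down
REPEAT 4 [
  -- iteration 1/4 --
  RT 270: heading 0 -> 90
  REPEAT 2 [
    -- iteration 1/2 --
    FD 12: (0,0) -> (0,12) [heading=90, draw]
    PD: pen down
    PU: pen up
    -- iteration 2/2 --
    FD 12: (0,12) -> (0,24) [heading=90, move]
    PD: pen down
    PU: pen up
  ]
  -- iteration 2/4 --
  RT 270: heading 90 -> 180
  REPEAT 2 [
    -- iteration 1/2 --
    FD 12: (0,24) -> (-12,24) [heading=180, move]
    PD: pen down
    PU: pen up
    -- iteration 2/2 --
    FD 12: (-12,24) -> (-24,24) [heading=180, move]
    PD: pen down
    PU: pen up
  ]
  -- iteration 3/4 --
  RT 270: heading 180 -> 270
  REPEAT 2 [
    -- iteration 1/2 --
    FD 12: (-24,24) -> (-24,12) [heading=270, move]
    PD: pen down
    PU: pen up
    -- iteration 2/2 --
    FD 12: (-24,12) -> (-24,0) [heading=270, move]
    PD: pen down
    PU: pen up
  ]
  -- iteration 4/4 --
  RT 270: heading 270 -> 0
  REPEAT 2 [
    -- iteration 1/2 --
    FD 12: (-24,0) -> (-12,0) [heading=0, move]
    PD: pen down
    PU: pen up
    -- iteration 2/2 --
    FD 12: (-12,0) -> (0,0) [heading=0, move]
    PD: pen down
    PU: pen up
  ]
]
LT 180: heading 0 -> 180
Final: pos=(0,0), heading=180, 1 segment(s) drawn
Segments drawn: 1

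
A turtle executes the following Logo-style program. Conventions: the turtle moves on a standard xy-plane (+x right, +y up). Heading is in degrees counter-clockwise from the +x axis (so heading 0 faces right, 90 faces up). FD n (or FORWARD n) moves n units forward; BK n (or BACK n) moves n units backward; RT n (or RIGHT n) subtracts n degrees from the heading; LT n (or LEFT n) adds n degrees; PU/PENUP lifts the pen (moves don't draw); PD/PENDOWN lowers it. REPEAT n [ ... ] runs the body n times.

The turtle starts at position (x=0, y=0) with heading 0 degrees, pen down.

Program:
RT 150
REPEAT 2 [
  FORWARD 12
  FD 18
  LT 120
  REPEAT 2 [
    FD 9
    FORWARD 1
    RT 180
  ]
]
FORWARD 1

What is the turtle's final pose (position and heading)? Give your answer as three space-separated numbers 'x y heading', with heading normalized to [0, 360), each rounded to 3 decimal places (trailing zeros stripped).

Answer: 0 -29 90

Derivation:
Executing turtle program step by step:
Start: pos=(0,0), heading=0, pen down
RT 150: heading 0 -> 210
REPEAT 2 [
  -- iteration 1/2 --
  FD 12: (0,0) -> (-10.392,-6) [heading=210, draw]
  FD 18: (-10.392,-6) -> (-25.981,-15) [heading=210, draw]
  LT 120: heading 210 -> 330
  REPEAT 2 [
    -- iteration 1/2 --
    FD 9: (-25.981,-15) -> (-18.187,-19.5) [heading=330, draw]
    FD 1: (-18.187,-19.5) -> (-17.321,-20) [heading=330, draw]
    RT 180: heading 330 -> 150
    -- iteration 2/2 --
    FD 9: (-17.321,-20) -> (-25.115,-15.5) [heading=150, draw]
    FD 1: (-25.115,-15.5) -> (-25.981,-15) [heading=150, draw]
    RT 180: heading 150 -> 330
  ]
  -- iteration 2/2 --
  FD 12: (-25.981,-15) -> (-15.588,-21) [heading=330, draw]
  FD 18: (-15.588,-21) -> (0,-30) [heading=330, draw]
  LT 120: heading 330 -> 90
  REPEAT 2 [
    -- iteration 1/2 --
    FD 9: (0,-30) -> (0,-21) [heading=90, draw]
    FD 1: (0,-21) -> (0,-20) [heading=90, draw]
    RT 180: heading 90 -> 270
    -- iteration 2/2 --
    FD 9: (0,-20) -> (0,-29) [heading=270, draw]
    FD 1: (0,-29) -> (0,-30) [heading=270, draw]
    RT 180: heading 270 -> 90
  ]
]
FD 1: (0,-30) -> (0,-29) [heading=90, draw]
Final: pos=(0,-29), heading=90, 13 segment(s) drawn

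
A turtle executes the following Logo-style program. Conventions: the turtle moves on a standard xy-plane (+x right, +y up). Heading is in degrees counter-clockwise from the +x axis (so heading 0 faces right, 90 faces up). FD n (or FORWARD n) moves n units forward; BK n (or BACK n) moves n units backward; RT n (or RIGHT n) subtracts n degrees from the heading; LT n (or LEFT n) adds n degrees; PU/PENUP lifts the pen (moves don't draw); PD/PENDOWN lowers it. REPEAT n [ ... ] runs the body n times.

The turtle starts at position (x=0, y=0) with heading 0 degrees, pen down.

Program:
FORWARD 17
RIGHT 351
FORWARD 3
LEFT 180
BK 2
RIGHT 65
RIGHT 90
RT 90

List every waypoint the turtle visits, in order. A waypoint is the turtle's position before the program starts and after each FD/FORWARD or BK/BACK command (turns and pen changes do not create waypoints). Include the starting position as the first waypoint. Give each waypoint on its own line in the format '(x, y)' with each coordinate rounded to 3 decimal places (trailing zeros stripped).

Answer: (0, 0)
(17, 0)
(19.963, 0.469)
(21.938, 0.782)

Derivation:
Executing turtle program step by step:
Start: pos=(0,0), heading=0, pen down
FD 17: (0,0) -> (17,0) [heading=0, draw]
RT 351: heading 0 -> 9
FD 3: (17,0) -> (19.963,0.469) [heading=9, draw]
LT 180: heading 9 -> 189
BK 2: (19.963,0.469) -> (21.938,0.782) [heading=189, draw]
RT 65: heading 189 -> 124
RT 90: heading 124 -> 34
RT 90: heading 34 -> 304
Final: pos=(21.938,0.782), heading=304, 3 segment(s) drawn
Waypoints (4 total):
(0, 0)
(17, 0)
(19.963, 0.469)
(21.938, 0.782)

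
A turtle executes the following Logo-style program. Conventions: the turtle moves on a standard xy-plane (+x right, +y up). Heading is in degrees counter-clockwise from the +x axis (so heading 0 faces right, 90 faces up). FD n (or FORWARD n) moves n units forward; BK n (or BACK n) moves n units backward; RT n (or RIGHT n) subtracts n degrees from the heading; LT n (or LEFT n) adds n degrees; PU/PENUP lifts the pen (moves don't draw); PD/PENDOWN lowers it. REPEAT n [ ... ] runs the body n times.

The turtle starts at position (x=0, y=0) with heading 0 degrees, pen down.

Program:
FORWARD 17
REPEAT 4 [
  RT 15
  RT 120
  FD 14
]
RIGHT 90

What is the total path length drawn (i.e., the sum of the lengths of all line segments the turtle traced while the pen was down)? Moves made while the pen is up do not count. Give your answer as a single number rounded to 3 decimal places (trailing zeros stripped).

Executing turtle program step by step:
Start: pos=(0,0), heading=0, pen down
FD 17: (0,0) -> (17,0) [heading=0, draw]
REPEAT 4 [
  -- iteration 1/4 --
  RT 15: heading 0 -> 345
  RT 120: heading 345 -> 225
  FD 14: (17,0) -> (7.101,-9.899) [heading=225, draw]
  -- iteration 2/4 --
  RT 15: heading 225 -> 210
  RT 120: heading 210 -> 90
  FD 14: (7.101,-9.899) -> (7.101,4.101) [heading=90, draw]
  -- iteration 3/4 --
  RT 15: heading 90 -> 75
  RT 120: heading 75 -> 315
  FD 14: (7.101,4.101) -> (17,-5.799) [heading=315, draw]
  -- iteration 4/4 --
  RT 15: heading 315 -> 300
  RT 120: heading 300 -> 180
  FD 14: (17,-5.799) -> (3,-5.799) [heading=180, draw]
]
RT 90: heading 180 -> 90
Final: pos=(3,-5.799), heading=90, 5 segment(s) drawn

Segment lengths:
  seg 1: (0,0) -> (17,0), length = 17
  seg 2: (17,0) -> (7.101,-9.899), length = 14
  seg 3: (7.101,-9.899) -> (7.101,4.101), length = 14
  seg 4: (7.101,4.101) -> (17,-5.799), length = 14
  seg 5: (17,-5.799) -> (3,-5.799), length = 14
Total = 73

Answer: 73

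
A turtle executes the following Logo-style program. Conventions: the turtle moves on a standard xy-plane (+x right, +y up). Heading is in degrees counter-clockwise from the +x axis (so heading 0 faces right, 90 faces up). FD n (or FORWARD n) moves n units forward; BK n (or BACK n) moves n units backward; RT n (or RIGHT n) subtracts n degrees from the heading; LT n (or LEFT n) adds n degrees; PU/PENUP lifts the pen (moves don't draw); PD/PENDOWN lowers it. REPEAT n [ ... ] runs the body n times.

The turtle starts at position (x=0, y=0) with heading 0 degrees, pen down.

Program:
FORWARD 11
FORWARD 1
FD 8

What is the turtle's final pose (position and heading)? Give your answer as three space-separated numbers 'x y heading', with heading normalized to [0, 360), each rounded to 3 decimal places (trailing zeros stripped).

Answer: 20 0 0

Derivation:
Executing turtle program step by step:
Start: pos=(0,0), heading=0, pen down
FD 11: (0,0) -> (11,0) [heading=0, draw]
FD 1: (11,0) -> (12,0) [heading=0, draw]
FD 8: (12,0) -> (20,0) [heading=0, draw]
Final: pos=(20,0), heading=0, 3 segment(s) drawn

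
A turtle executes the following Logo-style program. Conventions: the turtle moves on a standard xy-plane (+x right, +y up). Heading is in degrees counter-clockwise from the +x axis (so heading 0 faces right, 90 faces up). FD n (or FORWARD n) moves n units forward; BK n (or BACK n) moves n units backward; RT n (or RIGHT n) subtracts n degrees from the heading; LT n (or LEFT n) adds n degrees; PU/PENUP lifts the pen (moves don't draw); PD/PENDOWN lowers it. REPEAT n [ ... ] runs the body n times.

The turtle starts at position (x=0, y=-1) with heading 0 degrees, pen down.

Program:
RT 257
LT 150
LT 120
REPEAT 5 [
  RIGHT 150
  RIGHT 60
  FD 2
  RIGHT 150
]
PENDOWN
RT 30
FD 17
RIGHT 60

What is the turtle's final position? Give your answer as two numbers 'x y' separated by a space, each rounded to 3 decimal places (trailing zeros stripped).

Answer: 6.694 -3.047

Derivation:
Executing turtle program step by step:
Start: pos=(0,-1), heading=0, pen down
RT 257: heading 0 -> 103
LT 150: heading 103 -> 253
LT 120: heading 253 -> 13
REPEAT 5 [
  -- iteration 1/5 --
  RT 150: heading 13 -> 223
  RT 60: heading 223 -> 163
  FD 2: (0,-1) -> (-1.913,-0.415) [heading=163, draw]
  RT 150: heading 163 -> 13
  -- iteration 2/5 --
  RT 150: heading 13 -> 223
  RT 60: heading 223 -> 163
  FD 2: (-1.913,-0.415) -> (-3.825,0.169) [heading=163, draw]
  RT 150: heading 163 -> 13
  -- iteration 3/5 --
  RT 150: heading 13 -> 223
  RT 60: heading 223 -> 163
  FD 2: (-3.825,0.169) -> (-5.738,0.754) [heading=163, draw]
  RT 150: heading 163 -> 13
  -- iteration 4/5 --
  RT 150: heading 13 -> 223
  RT 60: heading 223 -> 163
  FD 2: (-5.738,0.754) -> (-7.65,1.339) [heading=163, draw]
  RT 150: heading 163 -> 13
  -- iteration 5/5 --
  RT 150: heading 13 -> 223
  RT 60: heading 223 -> 163
  FD 2: (-7.65,1.339) -> (-9.563,1.924) [heading=163, draw]
  RT 150: heading 163 -> 13
]
PD: pen down
RT 30: heading 13 -> 343
FD 17: (-9.563,1.924) -> (6.694,-3.047) [heading=343, draw]
RT 60: heading 343 -> 283
Final: pos=(6.694,-3.047), heading=283, 6 segment(s) drawn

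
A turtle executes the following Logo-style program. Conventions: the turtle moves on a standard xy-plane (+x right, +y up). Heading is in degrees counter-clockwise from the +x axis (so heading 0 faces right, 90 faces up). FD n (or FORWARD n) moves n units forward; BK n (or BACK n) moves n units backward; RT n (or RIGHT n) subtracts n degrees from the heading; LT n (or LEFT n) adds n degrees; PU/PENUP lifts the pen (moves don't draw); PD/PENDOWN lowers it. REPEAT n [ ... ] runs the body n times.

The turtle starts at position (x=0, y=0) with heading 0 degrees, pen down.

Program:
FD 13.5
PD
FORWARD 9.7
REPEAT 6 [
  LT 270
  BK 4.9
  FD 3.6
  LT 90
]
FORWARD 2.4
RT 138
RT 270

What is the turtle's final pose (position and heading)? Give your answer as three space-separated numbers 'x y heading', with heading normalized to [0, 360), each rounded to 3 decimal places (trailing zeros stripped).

Executing turtle program step by step:
Start: pos=(0,0), heading=0, pen down
FD 13.5: (0,0) -> (13.5,0) [heading=0, draw]
PD: pen down
FD 9.7: (13.5,0) -> (23.2,0) [heading=0, draw]
REPEAT 6 [
  -- iteration 1/6 --
  LT 270: heading 0 -> 270
  BK 4.9: (23.2,0) -> (23.2,4.9) [heading=270, draw]
  FD 3.6: (23.2,4.9) -> (23.2,1.3) [heading=270, draw]
  LT 90: heading 270 -> 0
  -- iteration 2/6 --
  LT 270: heading 0 -> 270
  BK 4.9: (23.2,1.3) -> (23.2,6.2) [heading=270, draw]
  FD 3.6: (23.2,6.2) -> (23.2,2.6) [heading=270, draw]
  LT 90: heading 270 -> 0
  -- iteration 3/6 --
  LT 270: heading 0 -> 270
  BK 4.9: (23.2,2.6) -> (23.2,7.5) [heading=270, draw]
  FD 3.6: (23.2,7.5) -> (23.2,3.9) [heading=270, draw]
  LT 90: heading 270 -> 0
  -- iteration 4/6 --
  LT 270: heading 0 -> 270
  BK 4.9: (23.2,3.9) -> (23.2,8.8) [heading=270, draw]
  FD 3.6: (23.2,8.8) -> (23.2,5.2) [heading=270, draw]
  LT 90: heading 270 -> 0
  -- iteration 5/6 --
  LT 270: heading 0 -> 270
  BK 4.9: (23.2,5.2) -> (23.2,10.1) [heading=270, draw]
  FD 3.6: (23.2,10.1) -> (23.2,6.5) [heading=270, draw]
  LT 90: heading 270 -> 0
  -- iteration 6/6 --
  LT 270: heading 0 -> 270
  BK 4.9: (23.2,6.5) -> (23.2,11.4) [heading=270, draw]
  FD 3.6: (23.2,11.4) -> (23.2,7.8) [heading=270, draw]
  LT 90: heading 270 -> 0
]
FD 2.4: (23.2,7.8) -> (25.6,7.8) [heading=0, draw]
RT 138: heading 0 -> 222
RT 270: heading 222 -> 312
Final: pos=(25.6,7.8), heading=312, 15 segment(s) drawn

Answer: 25.6 7.8 312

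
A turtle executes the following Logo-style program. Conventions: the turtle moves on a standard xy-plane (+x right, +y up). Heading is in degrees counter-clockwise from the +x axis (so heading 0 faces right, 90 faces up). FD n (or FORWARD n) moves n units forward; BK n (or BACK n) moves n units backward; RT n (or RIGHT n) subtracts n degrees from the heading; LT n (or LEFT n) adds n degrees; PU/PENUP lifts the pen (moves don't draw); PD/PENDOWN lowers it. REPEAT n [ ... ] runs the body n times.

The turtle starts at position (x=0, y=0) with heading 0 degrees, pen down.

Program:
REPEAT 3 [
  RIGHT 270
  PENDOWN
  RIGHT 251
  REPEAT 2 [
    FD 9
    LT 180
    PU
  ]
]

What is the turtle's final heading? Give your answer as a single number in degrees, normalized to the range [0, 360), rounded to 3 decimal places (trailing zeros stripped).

Executing turtle program step by step:
Start: pos=(0,0), heading=0, pen down
REPEAT 3 [
  -- iteration 1/3 --
  RT 270: heading 0 -> 90
  PD: pen down
  RT 251: heading 90 -> 199
  REPEAT 2 [
    -- iteration 1/2 --
    FD 9: (0,0) -> (-8.51,-2.93) [heading=199, draw]
    LT 180: heading 199 -> 19
    PU: pen up
    -- iteration 2/2 --
    FD 9: (-8.51,-2.93) -> (0,0) [heading=19, move]
    LT 180: heading 19 -> 199
    PU: pen up
  ]
  -- iteration 2/3 --
  RT 270: heading 199 -> 289
  PD: pen down
  RT 251: heading 289 -> 38
  REPEAT 2 [
    -- iteration 1/2 --
    FD 9: (0,0) -> (7.092,5.541) [heading=38, draw]
    LT 180: heading 38 -> 218
    PU: pen up
    -- iteration 2/2 --
    FD 9: (7.092,5.541) -> (0,0) [heading=218, move]
    LT 180: heading 218 -> 38
    PU: pen up
  ]
  -- iteration 3/3 --
  RT 270: heading 38 -> 128
  PD: pen down
  RT 251: heading 128 -> 237
  REPEAT 2 [
    -- iteration 1/2 --
    FD 9: (0,0) -> (-4.902,-7.548) [heading=237, draw]
    LT 180: heading 237 -> 57
    PU: pen up
    -- iteration 2/2 --
    FD 9: (-4.902,-7.548) -> (0,0) [heading=57, move]
    LT 180: heading 57 -> 237
    PU: pen up
  ]
]
Final: pos=(0,0), heading=237, 3 segment(s) drawn

Answer: 237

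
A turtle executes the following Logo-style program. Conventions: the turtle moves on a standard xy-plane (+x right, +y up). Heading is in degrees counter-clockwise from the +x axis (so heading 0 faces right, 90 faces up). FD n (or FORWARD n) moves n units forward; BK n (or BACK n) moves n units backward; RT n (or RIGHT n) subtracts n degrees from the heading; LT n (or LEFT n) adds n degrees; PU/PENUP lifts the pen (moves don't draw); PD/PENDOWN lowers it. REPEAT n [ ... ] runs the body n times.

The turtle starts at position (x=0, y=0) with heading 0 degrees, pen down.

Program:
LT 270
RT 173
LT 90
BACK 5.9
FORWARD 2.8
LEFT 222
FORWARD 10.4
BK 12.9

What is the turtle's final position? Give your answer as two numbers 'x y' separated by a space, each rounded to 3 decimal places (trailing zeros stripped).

Answer: 1.437 -1.509

Derivation:
Executing turtle program step by step:
Start: pos=(0,0), heading=0, pen down
LT 270: heading 0 -> 270
RT 173: heading 270 -> 97
LT 90: heading 97 -> 187
BK 5.9: (0,0) -> (5.856,0.719) [heading=187, draw]
FD 2.8: (5.856,0.719) -> (3.077,0.378) [heading=187, draw]
LT 222: heading 187 -> 49
FD 10.4: (3.077,0.378) -> (9.9,8.227) [heading=49, draw]
BK 12.9: (9.9,8.227) -> (1.437,-1.509) [heading=49, draw]
Final: pos=(1.437,-1.509), heading=49, 4 segment(s) drawn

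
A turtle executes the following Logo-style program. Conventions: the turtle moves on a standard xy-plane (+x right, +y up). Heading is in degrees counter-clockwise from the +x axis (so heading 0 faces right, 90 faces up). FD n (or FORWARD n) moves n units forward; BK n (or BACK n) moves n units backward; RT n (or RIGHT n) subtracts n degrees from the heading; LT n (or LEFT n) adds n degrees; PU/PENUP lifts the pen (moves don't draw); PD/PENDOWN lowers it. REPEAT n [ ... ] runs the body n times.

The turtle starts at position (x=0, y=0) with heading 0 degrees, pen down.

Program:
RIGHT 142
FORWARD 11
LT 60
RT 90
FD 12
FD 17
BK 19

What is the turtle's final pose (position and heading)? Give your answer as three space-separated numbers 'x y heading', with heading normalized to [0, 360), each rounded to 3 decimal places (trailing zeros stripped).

Answer: -18.571 -8.164 188

Derivation:
Executing turtle program step by step:
Start: pos=(0,0), heading=0, pen down
RT 142: heading 0 -> 218
FD 11: (0,0) -> (-8.668,-6.772) [heading=218, draw]
LT 60: heading 218 -> 278
RT 90: heading 278 -> 188
FD 12: (-8.668,-6.772) -> (-20.551,-8.442) [heading=188, draw]
FD 17: (-20.551,-8.442) -> (-37.386,-10.808) [heading=188, draw]
BK 19: (-37.386,-10.808) -> (-18.571,-8.164) [heading=188, draw]
Final: pos=(-18.571,-8.164), heading=188, 4 segment(s) drawn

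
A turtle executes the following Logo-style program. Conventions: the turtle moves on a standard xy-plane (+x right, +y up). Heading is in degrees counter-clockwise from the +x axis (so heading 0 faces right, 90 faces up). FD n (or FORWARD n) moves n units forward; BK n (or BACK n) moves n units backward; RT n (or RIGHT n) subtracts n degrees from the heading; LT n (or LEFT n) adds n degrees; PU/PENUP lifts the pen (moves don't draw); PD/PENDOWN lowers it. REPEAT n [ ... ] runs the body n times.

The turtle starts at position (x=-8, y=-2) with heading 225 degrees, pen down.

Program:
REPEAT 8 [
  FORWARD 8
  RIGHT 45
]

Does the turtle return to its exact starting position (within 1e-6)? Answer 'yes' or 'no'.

Answer: yes

Derivation:
Executing turtle program step by step:
Start: pos=(-8,-2), heading=225, pen down
REPEAT 8 [
  -- iteration 1/8 --
  FD 8: (-8,-2) -> (-13.657,-7.657) [heading=225, draw]
  RT 45: heading 225 -> 180
  -- iteration 2/8 --
  FD 8: (-13.657,-7.657) -> (-21.657,-7.657) [heading=180, draw]
  RT 45: heading 180 -> 135
  -- iteration 3/8 --
  FD 8: (-21.657,-7.657) -> (-27.314,-2) [heading=135, draw]
  RT 45: heading 135 -> 90
  -- iteration 4/8 --
  FD 8: (-27.314,-2) -> (-27.314,6) [heading=90, draw]
  RT 45: heading 90 -> 45
  -- iteration 5/8 --
  FD 8: (-27.314,6) -> (-21.657,11.657) [heading=45, draw]
  RT 45: heading 45 -> 0
  -- iteration 6/8 --
  FD 8: (-21.657,11.657) -> (-13.657,11.657) [heading=0, draw]
  RT 45: heading 0 -> 315
  -- iteration 7/8 --
  FD 8: (-13.657,11.657) -> (-8,6) [heading=315, draw]
  RT 45: heading 315 -> 270
  -- iteration 8/8 --
  FD 8: (-8,6) -> (-8,-2) [heading=270, draw]
  RT 45: heading 270 -> 225
]
Final: pos=(-8,-2), heading=225, 8 segment(s) drawn

Start position: (-8, -2)
Final position: (-8, -2)
Distance = 0; < 1e-6 -> CLOSED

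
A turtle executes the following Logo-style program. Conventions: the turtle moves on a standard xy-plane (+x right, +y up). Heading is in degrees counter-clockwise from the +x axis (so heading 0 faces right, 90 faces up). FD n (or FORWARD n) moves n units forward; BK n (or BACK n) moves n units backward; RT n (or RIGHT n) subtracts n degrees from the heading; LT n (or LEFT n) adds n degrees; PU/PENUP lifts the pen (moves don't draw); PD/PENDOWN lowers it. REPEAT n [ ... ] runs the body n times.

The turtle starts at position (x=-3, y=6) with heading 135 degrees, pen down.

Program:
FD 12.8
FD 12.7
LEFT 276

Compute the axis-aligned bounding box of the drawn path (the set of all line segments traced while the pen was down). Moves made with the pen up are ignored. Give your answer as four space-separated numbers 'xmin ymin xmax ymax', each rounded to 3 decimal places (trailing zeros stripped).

Executing turtle program step by step:
Start: pos=(-3,6), heading=135, pen down
FD 12.8: (-3,6) -> (-12.051,15.051) [heading=135, draw]
FD 12.7: (-12.051,15.051) -> (-21.031,24.031) [heading=135, draw]
LT 276: heading 135 -> 51
Final: pos=(-21.031,24.031), heading=51, 2 segment(s) drawn

Segment endpoints: x in {-21.031, -12.051, -3}, y in {6, 15.051, 24.031}
xmin=-21.031, ymin=6, xmax=-3, ymax=24.031

Answer: -21.031 6 -3 24.031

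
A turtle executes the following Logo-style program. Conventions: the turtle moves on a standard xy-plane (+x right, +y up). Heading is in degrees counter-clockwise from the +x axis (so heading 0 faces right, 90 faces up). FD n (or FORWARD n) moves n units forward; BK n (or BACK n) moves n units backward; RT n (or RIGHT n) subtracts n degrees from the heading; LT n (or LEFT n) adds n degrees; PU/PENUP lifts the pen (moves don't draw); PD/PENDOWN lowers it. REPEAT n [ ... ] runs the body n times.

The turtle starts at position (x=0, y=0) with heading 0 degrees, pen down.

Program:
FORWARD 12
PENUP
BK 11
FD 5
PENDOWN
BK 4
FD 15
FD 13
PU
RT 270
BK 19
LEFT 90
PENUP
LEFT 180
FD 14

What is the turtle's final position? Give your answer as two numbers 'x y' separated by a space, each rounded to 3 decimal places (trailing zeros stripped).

Executing turtle program step by step:
Start: pos=(0,0), heading=0, pen down
FD 12: (0,0) -> (12,0) [heading=0, draw]
PU: pen up
BK 11: (12,0) -> (1,0) [heading=0, move]
FD 5: (1,0) -> (6,0) [heading=0, move]
PD: pen down
BK 4: (6,0) -> (2,0) [heading=0, draw]
FD 15: (2,0) -> (17,0) [heading=0, draw]
FD 13: (17,0) -> (30,0) [heading=0, draw]
PU: pen up
RT 270: heading 0 -> 90
BK 19: (30,0) -> (30,-19) [heading=90, move]
LT 90: heading 90 -> 180
PU: pen up
LT 180: heading 180 -> 0
FD 14: (30,-19) -> (44,-19) [heading=0, move]
Final: pos=(44,-19), heading=0, 4 segment(s) drawn

Answer: 44 -19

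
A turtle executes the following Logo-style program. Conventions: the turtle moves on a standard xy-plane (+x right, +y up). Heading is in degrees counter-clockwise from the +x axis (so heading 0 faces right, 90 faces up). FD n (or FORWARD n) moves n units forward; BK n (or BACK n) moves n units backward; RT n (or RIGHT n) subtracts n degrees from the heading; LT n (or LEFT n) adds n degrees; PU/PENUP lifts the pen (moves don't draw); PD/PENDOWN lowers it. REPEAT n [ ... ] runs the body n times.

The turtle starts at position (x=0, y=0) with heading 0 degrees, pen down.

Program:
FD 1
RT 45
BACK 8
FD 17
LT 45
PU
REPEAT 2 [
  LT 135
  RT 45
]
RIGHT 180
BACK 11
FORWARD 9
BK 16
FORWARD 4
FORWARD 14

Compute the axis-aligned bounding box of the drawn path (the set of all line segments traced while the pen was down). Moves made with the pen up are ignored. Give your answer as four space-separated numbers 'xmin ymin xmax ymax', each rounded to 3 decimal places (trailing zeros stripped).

Executing turtle program step by step:
Start: pos=(0,0), heading=0, pen down
FD 1: (0,0) -> (1,0) [heading=0, draw]
RT 45: heading 0 -> 315
BK 8: (1,0) -> (-4.657,5.657) [heading=315, draw]
FD 17: (-4.657,5.657) -> (7.364,-6.364) [heading=315, draw]
LT 45: heading 315 -> 0
PU: pen up
REPEAT 2 [
  -- iteration 1/2 --
  LT 135: heading 0 -> 135
  RT 45: heading 135 -> 90
  -- iteration 2/2 --
  LT 135: heading 90 -> 225
  RT 45: heading 225 -> 180
]
RT 180: heading 180 -> 0
BK 11: (7.364,-6.364) -> (-3.636,-6.364) [heading=0, move]
FD 9: (-3.636,-6.364) -> (5.364,-6.364) [heading=0, move]
BK 16: (5.364,-6.364) -> (-10.636,-6.364) [heading=0, move]
FD 4: (-10.636,-6.364) -> (-6.636,-6.364) [heading=0, move]
FD 14: (-6.636,-6.364) -> (7.364,-6.364) [heading=0, move]
Final: pos=(7.364,-6.364), heading=0, 3 segment(s) drawn

Segment endpoints: x in {-4.657, 0, 1, 7.364}, y in {-6.364, 0, 5.657}
xmin=-4.657, ymin=-6.364, xmax=7.364, ymax=5.657

Answer: -4.657 -6.364 7.364 5.657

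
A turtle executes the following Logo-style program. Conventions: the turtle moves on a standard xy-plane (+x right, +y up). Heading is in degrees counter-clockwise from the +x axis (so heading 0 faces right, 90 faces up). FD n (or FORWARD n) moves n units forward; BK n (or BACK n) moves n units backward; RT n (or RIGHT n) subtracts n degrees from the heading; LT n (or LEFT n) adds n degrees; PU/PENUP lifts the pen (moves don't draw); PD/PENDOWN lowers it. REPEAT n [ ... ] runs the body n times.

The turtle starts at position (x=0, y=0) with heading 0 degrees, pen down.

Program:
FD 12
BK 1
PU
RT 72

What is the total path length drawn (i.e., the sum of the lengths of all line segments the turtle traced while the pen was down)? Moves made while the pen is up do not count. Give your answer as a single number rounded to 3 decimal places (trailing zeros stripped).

Answer: 13

Derivation:
Executing turtle program step by step:
Start: pos=(0,0), heading=0, pen down
FD 12: (0,0) -> (12,0) [heading=0, draw]
BK 1: (12,0) -> (11,0) [heading=0, draw]
PU: pen up
RT 72: heading 0 -> 288
Final: pos=(11,0), heading=288, 2 segment(s) drawn

Segment lengths:
  seg 1: (0,0) -> (12,0), length = 12
  seg 2: (12,0) -> (11,0), length = 1
Total = 13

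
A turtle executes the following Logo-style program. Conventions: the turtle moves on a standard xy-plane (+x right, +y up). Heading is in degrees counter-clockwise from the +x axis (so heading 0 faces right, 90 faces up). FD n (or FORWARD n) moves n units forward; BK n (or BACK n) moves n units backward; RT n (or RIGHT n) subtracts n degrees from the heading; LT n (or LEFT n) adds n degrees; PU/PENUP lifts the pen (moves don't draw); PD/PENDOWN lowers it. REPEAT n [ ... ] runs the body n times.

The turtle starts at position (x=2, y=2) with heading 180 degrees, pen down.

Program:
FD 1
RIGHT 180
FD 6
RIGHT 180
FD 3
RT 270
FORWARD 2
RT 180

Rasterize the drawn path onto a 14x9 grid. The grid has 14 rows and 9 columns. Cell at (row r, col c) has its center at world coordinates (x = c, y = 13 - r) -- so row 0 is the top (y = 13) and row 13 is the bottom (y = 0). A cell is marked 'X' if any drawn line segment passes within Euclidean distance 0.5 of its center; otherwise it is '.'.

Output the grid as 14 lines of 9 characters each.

Segment 0: (2,2) -> (1,2)
Segment 1: (1,2) -> (7,2)
Segment 2: (7,2) -> (4,2)
Segment 3: (4,2) -> (4,-0)

Answer: .........
.........
.........
.........
.........
.........
.........
.........
.........
.........
.........
.XXXXXXX.
....X....
....X....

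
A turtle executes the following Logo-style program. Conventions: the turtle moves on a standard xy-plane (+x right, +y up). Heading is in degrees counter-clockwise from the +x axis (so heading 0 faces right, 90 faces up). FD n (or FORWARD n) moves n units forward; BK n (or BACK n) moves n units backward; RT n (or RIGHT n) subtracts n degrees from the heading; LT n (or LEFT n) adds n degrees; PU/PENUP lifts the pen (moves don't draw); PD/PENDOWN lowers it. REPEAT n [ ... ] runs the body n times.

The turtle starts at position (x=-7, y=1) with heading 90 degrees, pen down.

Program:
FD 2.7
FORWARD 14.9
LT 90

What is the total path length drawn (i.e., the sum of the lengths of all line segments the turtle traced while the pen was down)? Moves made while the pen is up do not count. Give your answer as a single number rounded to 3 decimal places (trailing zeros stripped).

Answer: 17.6

Derivation:
Executing turtle program step by step:
Start: pos=(-7,1), heading=90, pen down
FD 2.7: (-7,1) -> (-7,3.7) [heading=90, draw]
FD 14.9: (-7,3.7) -> (-7,18.6) [heading=90, draw]
LT 90: heading 90 -> 180
Final: pos=(-7,18.6), heading=180, 2 segment(s) drawn

Segment lengths:
  seg 1: (-7,1) -> (-7,3.7), length = 2.7
  seg 2: (-7,3.7) -> (-7,18.6), length = 14.9
Total = 17.6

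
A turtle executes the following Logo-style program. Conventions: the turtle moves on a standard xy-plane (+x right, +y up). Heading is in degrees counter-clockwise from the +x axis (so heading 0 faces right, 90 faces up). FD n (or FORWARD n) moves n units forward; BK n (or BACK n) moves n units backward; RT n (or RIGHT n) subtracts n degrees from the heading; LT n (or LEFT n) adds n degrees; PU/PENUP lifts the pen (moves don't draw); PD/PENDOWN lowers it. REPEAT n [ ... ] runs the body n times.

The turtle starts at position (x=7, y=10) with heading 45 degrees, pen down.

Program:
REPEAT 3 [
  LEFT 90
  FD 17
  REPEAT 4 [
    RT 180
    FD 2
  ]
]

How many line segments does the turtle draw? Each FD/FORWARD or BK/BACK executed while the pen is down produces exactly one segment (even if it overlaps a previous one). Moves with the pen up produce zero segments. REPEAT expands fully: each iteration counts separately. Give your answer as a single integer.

Answer: 15

Derivation:
Executing turtle program step by step:
Start: pos=(7,10), heading=45, pen down
REPEAT 3 [
  -- iteration 1/3 --
  LT 90: heading 45 -> 135
  FD 17: (7,10) -> (-5.021,22.021) [heading=135, draw]
  REPEAT 4 [
    -- iteration 1/4 --
    RT 180: heading 135 -> 315
    FD 2: (-5.021,22.021) -> (-3.607,20.607) [heading=315, draw]
    -- iteration 2/4 --
    RT 180: heading 315 -> 135
    FD 2: (-3.607,20.607) -> (-5.021,22.021) [heading=135, draw]
    -- iteration 3/4 --
    RT 180: heading 135 -> 315
    FD 2: (-5.021,22.021) -> (-3.607,20.607) [heading=315, draw]
    -- iteration 4/4 --
    RT 180: heading 315 -> 135
    FD 2: (-3.607,20.607) -> (-5.021,22.021) [heading=135, draw]
  ]
  -- iteration 2/3 --
  LT 90: heading 135 -> 225
  FD 17: (-5.021,22.021) -> (-17.042,10) [heading=225, draw]
  REPEAT 4 [
    -- iteration 1/4 --
    RT 180: heading 225 -> 45
    FD 2: (-17.042,10) -> (-15.627,11.414) [heading=45, draw]
    -- iteration 2/4 --
    RT 180: heading 45 -> 225
    FD 2: (-15.627,11.414) -> (-17.042,10) [heading=225, draw]
    -- iteration 3/4 --
    RT 180: heading 225 -> 45
    FD 2: (-17.042,10) -> (-15.627,11.414) [heading=45, draw]
    -- iteration 4/4 --
    RT 180: heading 45 -> 225
    FD 2: (-15.627,11.414) -> (-17.042,10) [heading=225, draw]
  ]
  -- iteration 3/3 --
  LT 90: heading 225 -> 315
  FD 17: (-17.042,10) -> (-5.021,-2.021) [heading=315, draw]
  REPEAT 4 [
    -- iteration 1/4 --
    RT 180: heading 315 -> 135
    FD 2: (-5.021,-2.021) -> (-6.435,-0.607) [heading=135, draw]
    -- iteration 2/4 --
    RT 180: heading 135 -> 315
    FD 2: (-6.435,-0.607) -> (-5.021,-2.021) [heading=315, draw]
    -- iteration 3/4 --
    RT 180: heading 315 -> 135
    FD 2: (-5.021,-2.021) -> (-6.435,-0.607) [heading=135, draw]
    -- iteration 4/4 --
    RT 180: heading 135 -> 315
    FD 2: (-6.435,-0.607) -> (-5.021,-2.021) [heading=315, draw]
  ]
]
Final: pos=(-5.021,-2.021), heading=315, 15 segment(s) drawn
Segments drawn: 15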